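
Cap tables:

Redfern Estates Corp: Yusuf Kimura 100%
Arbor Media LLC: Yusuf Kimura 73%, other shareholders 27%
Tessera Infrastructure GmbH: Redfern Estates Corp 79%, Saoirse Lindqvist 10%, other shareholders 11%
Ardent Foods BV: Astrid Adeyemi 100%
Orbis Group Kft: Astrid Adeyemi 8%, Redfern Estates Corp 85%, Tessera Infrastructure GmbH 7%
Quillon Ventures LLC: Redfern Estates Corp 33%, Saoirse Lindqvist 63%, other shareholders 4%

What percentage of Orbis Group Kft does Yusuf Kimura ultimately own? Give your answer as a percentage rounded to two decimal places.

90.53%

Yusuf reaches Orbis along 2 paths.
Via Redfern: 100% × 85% = 85%.
Via Redfern → Tessera: 100% × 79% × 7% = 5.53%.
Total: 85% + 5.53% = 90.53%.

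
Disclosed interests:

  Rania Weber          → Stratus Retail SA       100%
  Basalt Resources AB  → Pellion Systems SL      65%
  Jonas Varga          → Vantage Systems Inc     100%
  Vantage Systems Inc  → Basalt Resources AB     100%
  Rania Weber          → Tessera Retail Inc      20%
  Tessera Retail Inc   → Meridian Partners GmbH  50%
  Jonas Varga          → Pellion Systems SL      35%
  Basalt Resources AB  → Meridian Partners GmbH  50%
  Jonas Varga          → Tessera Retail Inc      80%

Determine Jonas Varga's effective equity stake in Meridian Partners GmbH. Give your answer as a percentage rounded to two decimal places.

90.00%

Jonas reaches Meridian along 2 paths.
Via Tessera: 80% × 50% = 40%.
Via Vantage → Basalt: 100% × 100% × 50% = 50%.
Total: 40% + 50% = 90%.
Rounded: 90.00%.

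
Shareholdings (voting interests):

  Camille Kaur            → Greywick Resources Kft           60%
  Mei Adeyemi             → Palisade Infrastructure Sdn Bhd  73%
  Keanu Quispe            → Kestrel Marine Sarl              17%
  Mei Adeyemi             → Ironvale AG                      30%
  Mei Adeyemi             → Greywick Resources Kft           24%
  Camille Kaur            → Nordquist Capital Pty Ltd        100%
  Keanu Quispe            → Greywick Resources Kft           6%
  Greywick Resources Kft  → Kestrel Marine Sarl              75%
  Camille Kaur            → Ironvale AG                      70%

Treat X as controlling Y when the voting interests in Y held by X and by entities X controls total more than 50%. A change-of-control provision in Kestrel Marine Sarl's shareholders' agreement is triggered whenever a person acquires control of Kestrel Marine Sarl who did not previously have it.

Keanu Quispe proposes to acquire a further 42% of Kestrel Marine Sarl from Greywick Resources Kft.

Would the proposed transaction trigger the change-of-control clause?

Yes

The purchase adds only to Keanu's holdings (Greywick's stake shrinks), so Keanu is the only person who could newly come to control Kestrel.
Keanu's largest direct stake is 17% in Kestrel, which does not meet the threshold, so Keanu controls no company.
In Kestrel, Keanu's side holds only 17%, not > 50%.
So before the transaction, Keanu does not control Kestrel.
After the purchase, Keanu's direct stake in Kestrel rises to 17% + 42% = 59%, and Greywick's stake falls to 33%.
Keanu holds 59% of Kestrel, so Keanu controls Kestrel.
Keanu did not control Kestrel before and does after, so the clause is triggered.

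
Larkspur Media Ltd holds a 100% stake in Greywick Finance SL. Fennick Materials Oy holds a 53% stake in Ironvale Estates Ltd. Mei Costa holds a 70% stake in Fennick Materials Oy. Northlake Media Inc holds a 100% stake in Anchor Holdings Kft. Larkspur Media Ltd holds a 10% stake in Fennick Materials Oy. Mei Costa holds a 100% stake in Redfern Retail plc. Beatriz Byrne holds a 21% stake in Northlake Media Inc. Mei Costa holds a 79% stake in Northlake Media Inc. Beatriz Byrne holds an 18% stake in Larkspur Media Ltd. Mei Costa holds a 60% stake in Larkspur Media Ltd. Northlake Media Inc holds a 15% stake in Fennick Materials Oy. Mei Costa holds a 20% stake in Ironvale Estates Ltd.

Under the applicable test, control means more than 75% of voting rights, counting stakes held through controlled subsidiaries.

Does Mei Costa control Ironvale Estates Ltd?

Mei holds 79% of Northlake, so Mei controls Northlake.
Mei holds 100% of Redfern, so Mei controls Redfern.
Northlake and Mei together hold 15% + 70% = 85% of Fennick, so Mei controls Fennick.
Northlake holds 100% of Anchor, so Mei controls Anchor.
In Ironvale, Mei's side holds only 53% + 20% = 73%, not > 75%.
So Mei does not control Ironvale.

No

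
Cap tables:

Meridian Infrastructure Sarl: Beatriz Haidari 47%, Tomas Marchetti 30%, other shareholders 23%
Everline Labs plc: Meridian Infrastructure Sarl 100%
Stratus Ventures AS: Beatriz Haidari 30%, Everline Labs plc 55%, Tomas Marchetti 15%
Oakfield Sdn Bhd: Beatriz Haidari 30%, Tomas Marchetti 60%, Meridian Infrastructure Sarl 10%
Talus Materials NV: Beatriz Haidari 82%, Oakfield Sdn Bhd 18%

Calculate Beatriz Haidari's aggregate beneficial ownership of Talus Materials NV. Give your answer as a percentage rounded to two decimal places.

Beatriz reaches Talus along 3 paths.
Direct stake: 82% = 82%.
Via Oakfield: 30% × 18% = 5.4%.
Via Meridian → Oakfield: 47% × 10% × 18% = 0.846%.
Total: 82% + 5.4% + 0.846% = 88.246%.
Rounded: 88.25%.

88.25%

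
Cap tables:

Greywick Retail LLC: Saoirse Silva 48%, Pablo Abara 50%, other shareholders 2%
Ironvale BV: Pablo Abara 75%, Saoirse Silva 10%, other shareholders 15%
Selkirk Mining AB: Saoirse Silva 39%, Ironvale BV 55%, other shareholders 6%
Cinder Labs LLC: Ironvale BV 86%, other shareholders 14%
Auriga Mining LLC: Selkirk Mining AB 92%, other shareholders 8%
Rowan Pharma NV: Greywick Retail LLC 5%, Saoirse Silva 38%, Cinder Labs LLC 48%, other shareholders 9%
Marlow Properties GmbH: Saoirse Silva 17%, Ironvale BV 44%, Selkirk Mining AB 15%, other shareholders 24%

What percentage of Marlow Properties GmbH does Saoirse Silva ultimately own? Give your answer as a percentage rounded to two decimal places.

Saoirse reaches Marlow along 4 paths.
Direct stake: 17% = 17%.
Via Ironvale: 10% × 44% = 4.4%.
Via Selkirk: 39% × 15% = 5.85%.
Via Ironvale → Selkirk: 10% × 55% × 15% = 0.825%.
Total: 17% + 4.4% + 5.85% + 0.825% = 28.075%.
Rounded: 28.08%.

28.08%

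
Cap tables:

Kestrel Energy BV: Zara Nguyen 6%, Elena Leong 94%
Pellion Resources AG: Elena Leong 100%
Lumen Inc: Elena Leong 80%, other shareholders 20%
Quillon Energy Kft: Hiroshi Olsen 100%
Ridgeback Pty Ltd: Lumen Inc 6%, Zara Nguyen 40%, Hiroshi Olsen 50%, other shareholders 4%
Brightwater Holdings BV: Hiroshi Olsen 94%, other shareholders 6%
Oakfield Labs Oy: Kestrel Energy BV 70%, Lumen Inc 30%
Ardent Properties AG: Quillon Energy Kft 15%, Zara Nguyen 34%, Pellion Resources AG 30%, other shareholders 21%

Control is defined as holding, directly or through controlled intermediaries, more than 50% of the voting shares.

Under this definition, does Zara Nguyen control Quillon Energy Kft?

Zara's largest direct stake is 40% in Ridgeback, which does not meet the threshold, so Zara controls no company.
Neither Zara nor any entity Zara controls holds any voting interest in Quillon.
So Zara does not control Quillon.

No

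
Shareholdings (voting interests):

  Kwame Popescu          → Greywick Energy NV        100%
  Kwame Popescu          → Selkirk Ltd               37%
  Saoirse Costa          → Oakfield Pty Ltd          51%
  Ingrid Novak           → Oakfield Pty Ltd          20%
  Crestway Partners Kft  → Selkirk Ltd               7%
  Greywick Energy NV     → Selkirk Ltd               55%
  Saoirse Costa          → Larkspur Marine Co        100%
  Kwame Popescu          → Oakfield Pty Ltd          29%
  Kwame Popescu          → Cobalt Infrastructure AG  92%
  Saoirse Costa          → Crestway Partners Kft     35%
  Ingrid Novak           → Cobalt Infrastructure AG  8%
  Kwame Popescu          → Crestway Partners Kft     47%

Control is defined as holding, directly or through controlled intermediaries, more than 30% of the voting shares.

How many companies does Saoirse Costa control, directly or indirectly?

Saoirse holds 35% of Crestway, so Saoirse controls Crestway.
Saoirse holds 51% of Oakfield, so Saoirse controls Oakfield.
Saoirse holds 100% of Larkspur, so Saoirse controls Larkspur.
No other company's threshold is met.
Saoirse controls 3 companies.

3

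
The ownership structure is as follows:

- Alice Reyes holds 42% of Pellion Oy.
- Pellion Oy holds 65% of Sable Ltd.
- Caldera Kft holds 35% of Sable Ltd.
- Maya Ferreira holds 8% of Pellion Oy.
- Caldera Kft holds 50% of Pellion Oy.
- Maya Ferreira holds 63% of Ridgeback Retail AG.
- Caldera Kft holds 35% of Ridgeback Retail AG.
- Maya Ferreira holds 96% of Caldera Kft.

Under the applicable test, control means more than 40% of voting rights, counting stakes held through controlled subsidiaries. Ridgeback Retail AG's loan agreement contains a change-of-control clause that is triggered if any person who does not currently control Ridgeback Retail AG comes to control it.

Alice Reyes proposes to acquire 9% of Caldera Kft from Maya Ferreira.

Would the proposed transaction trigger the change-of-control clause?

The purchase adds only to Alice's holdings (Maya's stake shrinks), so Alice is the only person who could newly come to control Ridgeback.
Alice holds 42% of Pellion, so Alice controls Pellion.
Pellion holds 65% of Sable, so Alice controls Sable.
Neither Alice nor any entity Alice controls holds any voting interest in Ridgeback.
So before the transaction, Alice does not control Ridgeback.
After the purchase, Alice holds 9% of Caldera directly, and Maya's stake falls to 87%.
Alice's side now holds 9% of Caldera, not > 40%, so Alice still does not control Caldera.
After the transaction, neither Alice nor any entity Alice controls holds a voting interest in Ridgeback, so Alice still does not control it.
No new person acquires control, so the clause is not triggered.

No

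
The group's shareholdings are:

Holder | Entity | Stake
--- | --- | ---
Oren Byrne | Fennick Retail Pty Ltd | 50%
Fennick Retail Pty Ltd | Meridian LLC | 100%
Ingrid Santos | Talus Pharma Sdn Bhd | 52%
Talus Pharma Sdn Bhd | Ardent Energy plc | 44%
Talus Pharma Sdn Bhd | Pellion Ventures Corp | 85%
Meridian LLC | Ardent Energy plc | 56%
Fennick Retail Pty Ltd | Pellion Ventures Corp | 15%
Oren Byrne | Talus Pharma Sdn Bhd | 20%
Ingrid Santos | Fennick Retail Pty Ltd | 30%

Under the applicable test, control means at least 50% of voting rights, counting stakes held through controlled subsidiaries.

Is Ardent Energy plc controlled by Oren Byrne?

Yes

Oren holds 50% of Fennick, so Oren controls Fennick.
Fennick holds 100% of Meridian, so Oren controls Meridian.
Meridian holds 56% of Ardent, so Oren controls Ardent.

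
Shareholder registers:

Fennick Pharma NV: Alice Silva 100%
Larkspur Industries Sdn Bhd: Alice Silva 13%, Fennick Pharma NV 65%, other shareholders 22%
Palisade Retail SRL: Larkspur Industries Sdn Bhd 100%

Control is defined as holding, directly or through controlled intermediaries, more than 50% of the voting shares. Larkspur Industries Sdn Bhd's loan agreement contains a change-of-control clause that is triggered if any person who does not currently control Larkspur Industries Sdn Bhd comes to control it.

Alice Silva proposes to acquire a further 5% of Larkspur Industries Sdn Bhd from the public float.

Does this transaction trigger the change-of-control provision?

The purchase changes only Alice's holdings, so Alice is the only person who could newly come to control Larkspur.
Alice holds 100% of Fennick, so Alice controls Fennick.
Alice and Fennick together hold 13% + 65% = 78% of Larkspur, so Alice controls Larkspur.
So Alice already controls Larkspur before the transaction.
After the purchase, Alice's direct stake in Larkspur rises to 13% + 5% = 18%.
Alice controlled Larkspur already, so this is not a new person acquiring control; every other person's position is unchanged or reduced.
No new person acquires control, so the clause is not triggered.

No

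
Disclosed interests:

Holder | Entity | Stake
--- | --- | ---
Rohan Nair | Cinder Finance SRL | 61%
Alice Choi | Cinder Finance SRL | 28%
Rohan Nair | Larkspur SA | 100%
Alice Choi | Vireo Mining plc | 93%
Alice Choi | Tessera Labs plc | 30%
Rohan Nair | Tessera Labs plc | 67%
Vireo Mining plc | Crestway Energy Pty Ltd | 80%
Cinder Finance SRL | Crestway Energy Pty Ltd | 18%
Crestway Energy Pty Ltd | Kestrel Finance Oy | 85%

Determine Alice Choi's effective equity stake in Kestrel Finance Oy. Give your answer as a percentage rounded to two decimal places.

67.52%

Alice reaches Kestrel along 2 paths.
Via Cinder → Crestway: 28% × 18% × 85% = 4.284%.
Via Vireo → Crestway: 93% × 80% × 85% = 63.24%.
Total: 4.284% + 63.24% = 67.524%.
Rounded: 67.52%.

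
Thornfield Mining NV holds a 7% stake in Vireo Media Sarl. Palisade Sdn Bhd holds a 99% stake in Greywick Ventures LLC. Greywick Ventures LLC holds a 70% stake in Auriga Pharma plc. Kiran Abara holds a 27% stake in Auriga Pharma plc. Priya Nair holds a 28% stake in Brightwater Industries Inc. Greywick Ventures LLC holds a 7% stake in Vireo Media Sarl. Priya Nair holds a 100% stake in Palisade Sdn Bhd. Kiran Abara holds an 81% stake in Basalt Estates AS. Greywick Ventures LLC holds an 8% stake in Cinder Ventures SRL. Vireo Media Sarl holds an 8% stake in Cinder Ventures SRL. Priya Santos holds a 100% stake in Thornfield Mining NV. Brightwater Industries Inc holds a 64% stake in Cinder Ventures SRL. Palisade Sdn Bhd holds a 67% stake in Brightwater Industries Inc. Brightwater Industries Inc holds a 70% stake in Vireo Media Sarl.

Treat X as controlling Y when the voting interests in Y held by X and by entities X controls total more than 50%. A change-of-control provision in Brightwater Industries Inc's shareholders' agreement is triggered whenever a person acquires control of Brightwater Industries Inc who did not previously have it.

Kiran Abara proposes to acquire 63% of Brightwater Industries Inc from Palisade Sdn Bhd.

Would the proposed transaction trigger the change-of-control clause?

Yes

The purchase adds only to Kiran's holdings (Palisade's stake shrinks), so Kiran is the only person who could newly come to control Brightwater.
Kiran holds 81% of Basalt, so Kiran controls Basalt.
Neither Kiran nor any entity Kiran controls holds any voting interest in Brightwater.
So before the transaction, Kiran does not control Brightwater.
After the purchase, Kiran holds 63% of Brightwater directly, and Palisade's stake falls to 4%.
Kiran holds 63% of Brightwater, so Kiran controls Brightwater.
Kiran did not control Brightwater before and does after, so the clause is triggered.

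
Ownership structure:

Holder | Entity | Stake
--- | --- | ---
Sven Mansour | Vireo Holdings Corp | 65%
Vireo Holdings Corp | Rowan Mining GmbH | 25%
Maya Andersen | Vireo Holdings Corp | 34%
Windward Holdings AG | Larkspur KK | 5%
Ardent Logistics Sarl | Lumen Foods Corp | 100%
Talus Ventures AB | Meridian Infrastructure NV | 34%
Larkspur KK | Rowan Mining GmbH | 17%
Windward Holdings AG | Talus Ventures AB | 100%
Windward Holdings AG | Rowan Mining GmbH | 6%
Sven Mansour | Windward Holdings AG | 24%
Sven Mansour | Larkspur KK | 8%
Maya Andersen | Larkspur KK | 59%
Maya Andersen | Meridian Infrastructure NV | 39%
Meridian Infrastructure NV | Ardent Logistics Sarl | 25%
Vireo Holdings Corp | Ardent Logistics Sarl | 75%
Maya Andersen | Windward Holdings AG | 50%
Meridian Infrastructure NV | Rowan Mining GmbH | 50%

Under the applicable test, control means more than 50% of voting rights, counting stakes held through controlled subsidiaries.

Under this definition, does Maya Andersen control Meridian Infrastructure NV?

No

Maya holds 59% of Larkspur, so Maya controls Larkspur.
In Meridian, Maya's side holds only 39%, not > 50%.
So Maya does not control Meridian.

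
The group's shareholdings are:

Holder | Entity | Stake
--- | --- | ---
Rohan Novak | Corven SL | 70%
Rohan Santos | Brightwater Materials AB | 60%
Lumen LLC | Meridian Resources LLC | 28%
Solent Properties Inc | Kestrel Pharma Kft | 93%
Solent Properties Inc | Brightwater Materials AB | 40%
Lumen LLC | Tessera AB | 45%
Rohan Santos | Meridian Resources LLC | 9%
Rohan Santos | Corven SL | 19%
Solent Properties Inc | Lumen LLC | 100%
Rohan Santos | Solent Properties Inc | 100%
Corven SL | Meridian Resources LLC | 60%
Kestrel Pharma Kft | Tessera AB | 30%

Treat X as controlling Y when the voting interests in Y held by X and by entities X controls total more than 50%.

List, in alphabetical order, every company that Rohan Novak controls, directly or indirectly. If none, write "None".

Rohan Novak holds 70% of Corven, so Rohan Novak controls Corven.
Corven holds 60% of Meridian, so Rohan Novak controls Meridian.
No other company's threshold is met.

Corven SL, Meridian Resources LLC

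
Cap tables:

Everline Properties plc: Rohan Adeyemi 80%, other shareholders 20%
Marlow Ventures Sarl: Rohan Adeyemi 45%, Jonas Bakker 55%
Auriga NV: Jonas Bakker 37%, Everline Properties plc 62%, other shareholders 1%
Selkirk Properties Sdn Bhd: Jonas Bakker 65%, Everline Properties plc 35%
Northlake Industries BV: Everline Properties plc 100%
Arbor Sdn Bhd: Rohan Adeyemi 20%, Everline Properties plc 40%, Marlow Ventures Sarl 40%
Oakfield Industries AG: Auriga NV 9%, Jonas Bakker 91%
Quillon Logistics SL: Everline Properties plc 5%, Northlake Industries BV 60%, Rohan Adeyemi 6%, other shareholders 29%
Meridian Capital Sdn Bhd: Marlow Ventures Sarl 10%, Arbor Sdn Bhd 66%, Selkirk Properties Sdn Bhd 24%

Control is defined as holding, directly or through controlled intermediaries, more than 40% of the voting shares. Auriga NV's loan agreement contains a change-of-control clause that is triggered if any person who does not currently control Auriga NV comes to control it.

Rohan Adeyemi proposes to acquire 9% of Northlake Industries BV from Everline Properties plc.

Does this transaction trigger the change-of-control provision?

The purchase adds only to Rohan's holdings (Everline's stake shrinks), so Rohan is the only person who could newly come to control Auriga.
Rohan holds 80% of Everline, so Rohan controls Everline.
Everline holds 62% of Auriga, so Rohan controls Auriga.
So Rohan already controls Auriga before the transaction.
After the purchase, Rohan holds 9% of Northlake directly, and Everline's stake falls to 91%.
Rohan controlled Auriga already, so this is not a new person acquiring control; every other person's position is unchanged or reduced.
No new person acquires control, so the clause is not triggered.

No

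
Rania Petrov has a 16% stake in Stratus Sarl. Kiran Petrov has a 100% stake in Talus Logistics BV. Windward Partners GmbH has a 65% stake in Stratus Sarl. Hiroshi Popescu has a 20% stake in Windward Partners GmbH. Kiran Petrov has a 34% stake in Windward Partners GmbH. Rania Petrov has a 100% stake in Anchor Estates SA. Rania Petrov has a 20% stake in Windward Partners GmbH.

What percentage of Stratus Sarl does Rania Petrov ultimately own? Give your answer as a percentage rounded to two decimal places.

Rania reaches Stratus along 2 paths.
Direct stake: 16% = 16%.
Via Windward: 20% × 65% = 13%.
Total: 16% + 13% = 29%.
Rounded: 29.00%.

29.00%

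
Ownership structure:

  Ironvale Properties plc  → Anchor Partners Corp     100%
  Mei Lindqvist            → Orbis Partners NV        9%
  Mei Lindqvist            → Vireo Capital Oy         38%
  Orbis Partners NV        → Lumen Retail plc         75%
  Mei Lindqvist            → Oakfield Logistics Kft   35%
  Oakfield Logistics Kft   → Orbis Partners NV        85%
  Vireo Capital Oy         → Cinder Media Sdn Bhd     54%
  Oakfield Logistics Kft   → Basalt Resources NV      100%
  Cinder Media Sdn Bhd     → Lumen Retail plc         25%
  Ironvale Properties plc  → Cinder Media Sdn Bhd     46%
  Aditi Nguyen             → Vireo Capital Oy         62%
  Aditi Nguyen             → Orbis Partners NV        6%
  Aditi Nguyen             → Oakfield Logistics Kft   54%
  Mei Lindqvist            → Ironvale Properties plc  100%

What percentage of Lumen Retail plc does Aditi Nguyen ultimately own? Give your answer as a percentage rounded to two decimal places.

Aditi reaches Lumen along 3 paths.
Via Vireo → Cinder: 62% × 54% × 25% = 8.37%.
Via Oakfield → Orbis: 54% × 85% × 75% = 34.425%.
Via Orbis: 6% × 75% = 4.5%.
Total: 8.37% + 34.425% + 4.5% = 47.295%.
Rounded: 47.30%.

47.30%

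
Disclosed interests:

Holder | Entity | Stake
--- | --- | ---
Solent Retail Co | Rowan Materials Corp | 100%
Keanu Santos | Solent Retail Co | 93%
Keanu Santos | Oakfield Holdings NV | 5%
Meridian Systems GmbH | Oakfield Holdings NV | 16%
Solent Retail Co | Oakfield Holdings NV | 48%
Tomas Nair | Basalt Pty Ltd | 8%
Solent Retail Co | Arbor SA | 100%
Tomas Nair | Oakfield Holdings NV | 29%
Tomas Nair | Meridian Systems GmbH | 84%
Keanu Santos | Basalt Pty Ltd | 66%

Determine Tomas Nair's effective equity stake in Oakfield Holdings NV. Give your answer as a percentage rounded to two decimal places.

Tomas reaches Oakfield along 2 paths.
Direct stake: 29% = 29%.
Via Meridian: 84% × 16% = 13.44%.
Total: 29% + 13.44% = 42.44%.

42.44%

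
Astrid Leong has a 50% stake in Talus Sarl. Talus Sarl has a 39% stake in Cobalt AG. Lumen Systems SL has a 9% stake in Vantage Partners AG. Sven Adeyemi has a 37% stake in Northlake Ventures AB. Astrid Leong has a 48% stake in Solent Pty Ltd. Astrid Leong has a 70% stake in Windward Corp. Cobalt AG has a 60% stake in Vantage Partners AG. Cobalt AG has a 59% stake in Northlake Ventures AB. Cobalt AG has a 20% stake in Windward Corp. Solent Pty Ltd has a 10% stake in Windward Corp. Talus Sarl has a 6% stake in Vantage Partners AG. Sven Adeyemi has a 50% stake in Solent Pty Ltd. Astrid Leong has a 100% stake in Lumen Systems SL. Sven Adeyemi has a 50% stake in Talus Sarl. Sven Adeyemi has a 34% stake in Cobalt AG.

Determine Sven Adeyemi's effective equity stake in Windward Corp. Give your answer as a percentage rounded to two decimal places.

Sven reaches Windward along 3 paths.
Via Cobalt: 34% × 20% = 6.8%.
Via Talus → Cobalt: 50% × 39% × 20% = 3.9%.
Via Solent: 50% × 10% = 5%.
Total: 6.8% + 3.9% + 5% = 15.7%.
Rounded: 15.70%.

15.70%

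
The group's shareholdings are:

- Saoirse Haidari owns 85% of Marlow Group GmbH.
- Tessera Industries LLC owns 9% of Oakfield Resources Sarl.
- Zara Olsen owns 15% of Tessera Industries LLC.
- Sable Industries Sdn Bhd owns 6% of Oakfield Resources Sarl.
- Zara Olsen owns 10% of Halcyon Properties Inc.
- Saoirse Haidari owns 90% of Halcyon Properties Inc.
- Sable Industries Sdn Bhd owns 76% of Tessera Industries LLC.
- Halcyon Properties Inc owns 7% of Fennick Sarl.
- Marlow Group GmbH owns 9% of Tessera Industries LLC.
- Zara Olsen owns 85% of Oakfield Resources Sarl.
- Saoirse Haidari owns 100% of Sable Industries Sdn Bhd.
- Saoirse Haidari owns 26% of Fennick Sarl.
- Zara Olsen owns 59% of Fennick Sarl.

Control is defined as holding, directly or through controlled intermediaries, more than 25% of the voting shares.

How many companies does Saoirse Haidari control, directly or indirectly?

Saoirse holds 85% of Marlow, so Saoirse controls Marlow.
Saoirse holds 90% of Halcyon, so Saoirse controls Halcyon.
Saoirse holds 100% of Sable, so Saoirse controls Sable.
Saoirse and Halcyon together hold 26% + 7% = 33% of Fennick, so Saoirse controls Fennick.
Sable and Marlow together hold 76% + 9% = 85% of Tessera, so Saoirse controls Tessera.
No other company's threshold is met.
Saoirse controls 5 companies.

5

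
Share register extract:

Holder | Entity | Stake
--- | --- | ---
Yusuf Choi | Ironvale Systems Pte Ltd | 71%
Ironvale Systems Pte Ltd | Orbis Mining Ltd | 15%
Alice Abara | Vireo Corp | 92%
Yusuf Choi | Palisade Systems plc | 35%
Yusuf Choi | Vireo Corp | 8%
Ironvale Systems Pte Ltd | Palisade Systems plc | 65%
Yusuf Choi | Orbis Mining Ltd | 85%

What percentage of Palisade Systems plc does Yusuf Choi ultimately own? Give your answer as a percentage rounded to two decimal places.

81.15%

Yusuf reaches Palisade along 2 paths.
Via Ironvale: 71% × 65% = 46.15%.
Direct stake: 35% = 35%.
Total: 46.15% + 35% = 81.15%.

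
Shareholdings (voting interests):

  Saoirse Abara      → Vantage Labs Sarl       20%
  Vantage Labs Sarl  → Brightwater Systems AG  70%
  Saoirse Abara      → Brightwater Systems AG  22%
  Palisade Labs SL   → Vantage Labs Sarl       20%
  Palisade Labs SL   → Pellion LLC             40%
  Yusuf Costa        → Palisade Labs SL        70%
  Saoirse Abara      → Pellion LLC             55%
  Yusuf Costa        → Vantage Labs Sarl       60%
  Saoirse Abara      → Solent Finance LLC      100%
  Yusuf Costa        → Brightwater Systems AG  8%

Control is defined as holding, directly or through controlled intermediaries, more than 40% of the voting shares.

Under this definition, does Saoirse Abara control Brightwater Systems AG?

No

Saoirse holds 55% of Pellion, so Saoirse controls Pellion.
Saoirse holds 100% of Solent, so Saoirse controls Solent.
In Brightwater, Saoirse's side holds only 22%, not > 40%.
So Saoirse does not control Brightwater.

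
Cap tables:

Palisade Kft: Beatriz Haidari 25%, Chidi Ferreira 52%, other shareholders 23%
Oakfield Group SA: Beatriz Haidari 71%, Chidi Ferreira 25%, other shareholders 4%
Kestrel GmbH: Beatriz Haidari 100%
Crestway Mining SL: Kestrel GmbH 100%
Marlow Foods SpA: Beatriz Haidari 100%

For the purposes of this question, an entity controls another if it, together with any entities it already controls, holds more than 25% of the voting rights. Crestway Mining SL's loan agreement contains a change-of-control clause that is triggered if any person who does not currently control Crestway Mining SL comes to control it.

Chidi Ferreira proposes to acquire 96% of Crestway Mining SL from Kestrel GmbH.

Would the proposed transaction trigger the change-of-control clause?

The purchase adds only to Chidi's holdings (Kestrel's stake shrinks), so Chidi is the only person who could newly come to control Crestway.
Chidi holds 52% of Palisade, so Chidi controls Palisade.
Neither Chidi nor any entity Chidi controls holds any voting interest in Crestway.
So before the transaction, Chidi does not control Crestway.
After the purchase, Chidi holds 96% of Crestway directly, and Kestrel's stake falls to 4%.
Chidi holds 96% of Crestway, so Chidi controls Crestway.
Chidi did not control Crestway before and does after, so the clause is triggered.

Yes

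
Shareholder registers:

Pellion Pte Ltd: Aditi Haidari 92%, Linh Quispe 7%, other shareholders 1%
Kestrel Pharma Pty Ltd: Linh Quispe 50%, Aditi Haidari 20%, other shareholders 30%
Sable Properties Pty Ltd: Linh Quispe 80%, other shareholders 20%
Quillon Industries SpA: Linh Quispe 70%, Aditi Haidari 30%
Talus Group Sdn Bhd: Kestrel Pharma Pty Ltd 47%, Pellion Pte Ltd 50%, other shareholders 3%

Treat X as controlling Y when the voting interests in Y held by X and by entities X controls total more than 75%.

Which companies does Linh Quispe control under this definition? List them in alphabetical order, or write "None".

Sable Properties Pty Ltd

Linh holds 80% of Sable, so Linh controls Sable.
No other company's threshold is met.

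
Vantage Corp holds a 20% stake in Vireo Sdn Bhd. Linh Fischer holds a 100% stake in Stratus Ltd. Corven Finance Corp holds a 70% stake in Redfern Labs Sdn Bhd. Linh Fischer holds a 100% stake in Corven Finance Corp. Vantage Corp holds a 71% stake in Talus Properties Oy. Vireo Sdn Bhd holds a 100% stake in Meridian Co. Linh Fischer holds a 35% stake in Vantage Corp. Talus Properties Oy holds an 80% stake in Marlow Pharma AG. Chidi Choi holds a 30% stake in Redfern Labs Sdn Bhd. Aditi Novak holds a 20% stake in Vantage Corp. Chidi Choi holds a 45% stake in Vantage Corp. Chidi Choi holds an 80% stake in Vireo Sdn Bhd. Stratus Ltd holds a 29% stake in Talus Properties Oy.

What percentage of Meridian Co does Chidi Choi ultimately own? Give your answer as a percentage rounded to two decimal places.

89.00%

Chidi reaches Meridian along 2 paths.
Via Vantage → Vireo: 45% × 20% × 100% = 9%.
Via Vireo: 80% × 100% = 80%.
Total: 9% + 80% = 89%.
Rounded: 89.00%.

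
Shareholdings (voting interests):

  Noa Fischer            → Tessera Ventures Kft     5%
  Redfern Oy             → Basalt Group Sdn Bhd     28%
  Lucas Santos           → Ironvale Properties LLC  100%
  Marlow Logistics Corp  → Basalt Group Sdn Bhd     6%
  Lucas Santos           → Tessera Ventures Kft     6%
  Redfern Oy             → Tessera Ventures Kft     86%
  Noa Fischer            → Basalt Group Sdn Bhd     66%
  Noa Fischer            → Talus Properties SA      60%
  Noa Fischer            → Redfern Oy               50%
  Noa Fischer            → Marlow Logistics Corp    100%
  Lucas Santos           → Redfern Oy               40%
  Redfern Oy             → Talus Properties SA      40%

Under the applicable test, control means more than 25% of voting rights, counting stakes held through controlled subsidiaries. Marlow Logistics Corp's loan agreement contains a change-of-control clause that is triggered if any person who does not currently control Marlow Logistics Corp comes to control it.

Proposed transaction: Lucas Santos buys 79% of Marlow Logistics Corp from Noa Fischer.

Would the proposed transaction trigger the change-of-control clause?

The purchase adds only to Lucas's holdings (Noa's stake shrinks), so Lucas is the only person who could newly come to control Marlow.
Lucas holds 100% of Ironvale, so Lucas controls Ironvale.
Lucas holds 40% of Redfern, so Lucas controls Redfern.
Redfern holds 40% of Talus, so Lucas controls Talus.
Lucas and Redfern together hold 6% + 86% = 92% of Tessera, so Lucas controls Tessera.
Redfern holds 28% of Basalt, so Lucas controls Basalt.
Neither Lucas nor any entity Lucas controls holds any voting interest in Marlow.
So before the transaction, Lucas does not control Marlow.
After the purchase, Lucas holds 79% of Marlow directly, and Noa's stake falls to 21%.
Lucas holds 79% of Marlow, so Lucas controls Marlow.
Lucas did not control Marlow before and does after, so the clause is triggered.

Yes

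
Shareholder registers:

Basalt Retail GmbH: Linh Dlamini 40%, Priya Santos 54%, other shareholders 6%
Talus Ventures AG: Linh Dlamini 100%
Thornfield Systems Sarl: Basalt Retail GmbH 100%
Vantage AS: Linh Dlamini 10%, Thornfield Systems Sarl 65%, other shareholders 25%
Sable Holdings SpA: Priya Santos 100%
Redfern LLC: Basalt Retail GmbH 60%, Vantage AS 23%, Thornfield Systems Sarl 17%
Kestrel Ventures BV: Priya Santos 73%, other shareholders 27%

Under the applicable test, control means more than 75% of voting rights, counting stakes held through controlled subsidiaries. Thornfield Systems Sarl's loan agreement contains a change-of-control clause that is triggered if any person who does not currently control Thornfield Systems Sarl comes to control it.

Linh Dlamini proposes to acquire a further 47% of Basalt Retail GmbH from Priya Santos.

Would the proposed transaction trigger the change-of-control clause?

Yes

The purchase adds only to Linh's holdings (Priya's stake shrinks), so Linh is the only person who could newly come to control Thornfield.
Linh holds 100% of Talus, so Linh controls Talus.
Neither Linh nor any entity Linh controls holds any voting interest in Thornfield.
So before the transaction, Linh does not control Thornfield.
After the purchase, Linh's direct stake in Basalt rises to 40% + 47% = 87%, and Priya's stake falls to 7%.
Linh holds 87% of Basalt, so Linh controls Basalt.
Basalt holds 100% of Thornfield, so Linh controls Thornfield.
Linh did not control Thornfield before and does after, so the clause is triggered.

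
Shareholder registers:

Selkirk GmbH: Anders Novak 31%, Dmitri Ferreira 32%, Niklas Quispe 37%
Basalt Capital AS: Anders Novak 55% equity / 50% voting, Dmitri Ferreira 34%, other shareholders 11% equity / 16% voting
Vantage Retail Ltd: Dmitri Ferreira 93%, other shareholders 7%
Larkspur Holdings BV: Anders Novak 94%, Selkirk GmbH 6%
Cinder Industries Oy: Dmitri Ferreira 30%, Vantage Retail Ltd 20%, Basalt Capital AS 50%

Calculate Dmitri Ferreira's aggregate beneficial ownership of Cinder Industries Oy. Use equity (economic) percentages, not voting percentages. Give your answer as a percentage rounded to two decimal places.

Dmitri reaches Cinder along 3 paths.
Direct stake: 30% = 30%.
Via Vantage: 93% × 20% = 18.6%.
Via Basalt: 34% × 50% = 17%.
Total: 30% + 18.6% + 17% = 65.6%.
Rounded: 65.60%.

65.60%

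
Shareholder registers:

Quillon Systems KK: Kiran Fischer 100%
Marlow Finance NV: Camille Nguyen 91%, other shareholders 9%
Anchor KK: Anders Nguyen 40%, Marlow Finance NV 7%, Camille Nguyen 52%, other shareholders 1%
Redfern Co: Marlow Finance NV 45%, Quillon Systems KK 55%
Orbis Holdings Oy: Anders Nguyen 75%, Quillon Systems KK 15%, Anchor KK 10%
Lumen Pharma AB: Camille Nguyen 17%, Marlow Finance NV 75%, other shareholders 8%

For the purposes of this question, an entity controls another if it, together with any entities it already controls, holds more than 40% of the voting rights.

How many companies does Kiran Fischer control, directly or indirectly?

Kiran holds 100% of Quillon, so Kiran controls Quillon.
Quillon holds 55% of Redfern, so Kiran controls Redfern.
No other company's threshold is met.
Kiran controls 2 companies.

2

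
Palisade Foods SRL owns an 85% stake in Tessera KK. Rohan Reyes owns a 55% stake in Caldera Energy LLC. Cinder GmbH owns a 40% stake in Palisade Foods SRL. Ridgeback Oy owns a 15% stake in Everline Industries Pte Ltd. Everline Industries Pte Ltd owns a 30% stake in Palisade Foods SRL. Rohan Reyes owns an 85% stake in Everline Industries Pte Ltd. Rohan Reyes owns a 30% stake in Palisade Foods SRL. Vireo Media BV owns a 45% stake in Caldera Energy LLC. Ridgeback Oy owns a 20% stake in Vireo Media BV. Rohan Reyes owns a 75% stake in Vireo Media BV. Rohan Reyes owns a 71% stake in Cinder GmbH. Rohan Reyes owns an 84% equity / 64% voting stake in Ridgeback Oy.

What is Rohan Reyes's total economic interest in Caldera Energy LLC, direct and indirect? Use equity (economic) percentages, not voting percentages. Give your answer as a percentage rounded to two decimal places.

Rohan reaches Caldera along 3 paths.
Direct stake: 55% = 55%.
Via Ridgeback → Vireo: 84% × 20% × 45% = 7.56%.
Via Vireo: 75% × 45% = 33.75%.
Total: 55% + 7.56% + 33.75% = 96.31%.

96.31%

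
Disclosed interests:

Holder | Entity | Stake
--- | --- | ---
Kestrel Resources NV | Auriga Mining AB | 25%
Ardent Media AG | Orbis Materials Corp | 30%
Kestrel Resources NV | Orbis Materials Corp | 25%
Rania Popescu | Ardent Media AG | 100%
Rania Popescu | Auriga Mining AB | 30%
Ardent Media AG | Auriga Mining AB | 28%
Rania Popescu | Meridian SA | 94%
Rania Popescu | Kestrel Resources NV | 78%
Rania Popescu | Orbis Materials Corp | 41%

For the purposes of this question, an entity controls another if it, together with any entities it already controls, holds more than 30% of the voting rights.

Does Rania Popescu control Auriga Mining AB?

Rania holds 100% of Ardent, so Rania controls Ardent.
Rania holds 78% of Kestrel, so Rania controls Kestrel.
Rania and Kestrel and Ardent together hold 30% + 25% + 28% = 83% of Auriga, so Rania controls Auriga.

Yes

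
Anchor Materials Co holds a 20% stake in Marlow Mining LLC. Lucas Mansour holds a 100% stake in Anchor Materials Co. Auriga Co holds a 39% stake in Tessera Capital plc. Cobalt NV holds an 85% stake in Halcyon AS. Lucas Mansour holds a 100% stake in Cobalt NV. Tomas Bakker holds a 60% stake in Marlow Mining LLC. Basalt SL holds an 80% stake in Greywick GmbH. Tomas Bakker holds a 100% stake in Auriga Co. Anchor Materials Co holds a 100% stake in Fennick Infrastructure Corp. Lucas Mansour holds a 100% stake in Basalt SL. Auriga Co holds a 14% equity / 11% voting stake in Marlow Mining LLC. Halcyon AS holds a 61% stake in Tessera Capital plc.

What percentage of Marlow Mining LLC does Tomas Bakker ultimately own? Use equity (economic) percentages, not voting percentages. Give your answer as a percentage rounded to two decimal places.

Tomas reaches Marlow along 2 paths.
Direct stake: 60% = 60%.
Via Auriga: 100% × 14% = 14%.
Total: 60% + 14% = 74%.
Rounded: 74.00%.

74.00%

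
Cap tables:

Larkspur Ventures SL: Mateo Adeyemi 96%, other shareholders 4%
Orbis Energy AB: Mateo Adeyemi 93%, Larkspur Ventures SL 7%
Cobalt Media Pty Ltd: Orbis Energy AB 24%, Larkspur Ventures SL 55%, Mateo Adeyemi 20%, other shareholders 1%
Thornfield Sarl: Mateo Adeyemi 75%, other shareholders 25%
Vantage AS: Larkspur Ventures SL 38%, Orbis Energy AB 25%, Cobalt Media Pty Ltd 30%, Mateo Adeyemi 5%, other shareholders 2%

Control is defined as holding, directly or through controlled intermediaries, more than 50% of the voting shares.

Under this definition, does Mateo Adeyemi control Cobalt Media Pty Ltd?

Mateo holds 96% of Larkspur, so Mateo controls Larkspur.
Mateo and Larkspur together hold 93% + 7% = 100% of Orbis, so Mateo controls Orbis.
Orbis and Larkspur and Mateo together hold 24% + 55% + 20% = 99% of Cobalt, so Mateo controls Cobalt.

Yes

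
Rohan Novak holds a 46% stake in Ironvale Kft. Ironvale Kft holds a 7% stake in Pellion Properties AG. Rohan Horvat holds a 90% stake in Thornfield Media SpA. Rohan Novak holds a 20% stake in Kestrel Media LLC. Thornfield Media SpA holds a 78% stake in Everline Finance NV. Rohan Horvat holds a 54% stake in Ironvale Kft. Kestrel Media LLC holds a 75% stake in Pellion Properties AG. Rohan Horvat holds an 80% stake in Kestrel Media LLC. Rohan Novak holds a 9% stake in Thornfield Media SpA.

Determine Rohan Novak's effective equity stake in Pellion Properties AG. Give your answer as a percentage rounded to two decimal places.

Rohan Novak reaches Pellion along 2 paths.
Via Kestrel: 20% × 75% = 15%.
Via Ironvale: 46% × 7% = 3.22%.
Total: 15% + 3.22% = 18.22%.

18.22%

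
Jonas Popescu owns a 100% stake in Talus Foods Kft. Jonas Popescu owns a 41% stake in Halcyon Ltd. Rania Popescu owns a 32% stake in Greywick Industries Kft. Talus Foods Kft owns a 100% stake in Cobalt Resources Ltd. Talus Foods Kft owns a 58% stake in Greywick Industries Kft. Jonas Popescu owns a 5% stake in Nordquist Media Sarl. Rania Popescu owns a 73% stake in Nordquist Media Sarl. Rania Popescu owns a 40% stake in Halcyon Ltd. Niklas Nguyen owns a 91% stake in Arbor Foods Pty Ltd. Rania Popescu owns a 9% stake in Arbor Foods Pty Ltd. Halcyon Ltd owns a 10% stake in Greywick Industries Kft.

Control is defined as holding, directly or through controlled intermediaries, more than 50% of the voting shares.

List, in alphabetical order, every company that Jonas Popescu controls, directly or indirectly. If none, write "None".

Cobalt Resources Ltd, Greywick Industries Kft, Talus Foods Kft

Jonas holds 100% of Talus, so Jonas controls Talus.
Talus holds 58% of Greywick, so Jonas controls Greywick.
Talus holds 100% of Cobalt, so Jonas controls Cobalt.
No other company's threshold is met.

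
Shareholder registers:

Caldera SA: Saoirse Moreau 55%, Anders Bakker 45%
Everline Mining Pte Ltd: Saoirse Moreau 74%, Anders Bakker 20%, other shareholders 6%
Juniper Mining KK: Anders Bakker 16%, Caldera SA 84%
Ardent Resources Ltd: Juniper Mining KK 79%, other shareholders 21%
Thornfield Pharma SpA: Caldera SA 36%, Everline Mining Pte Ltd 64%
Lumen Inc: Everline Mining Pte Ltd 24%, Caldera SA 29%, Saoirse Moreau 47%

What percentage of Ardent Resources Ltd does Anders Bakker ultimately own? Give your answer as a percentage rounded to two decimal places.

Anders reaches Ardent along 2 paths.
Via Juniper: 16% × 79% = 12.64%.
Via Caldera → Juniper: 45% × 84% × 79% = 29.862%.
Total: 12.64% + 29.862% = 42.502%.
Rounded: 42.50%.

42.50%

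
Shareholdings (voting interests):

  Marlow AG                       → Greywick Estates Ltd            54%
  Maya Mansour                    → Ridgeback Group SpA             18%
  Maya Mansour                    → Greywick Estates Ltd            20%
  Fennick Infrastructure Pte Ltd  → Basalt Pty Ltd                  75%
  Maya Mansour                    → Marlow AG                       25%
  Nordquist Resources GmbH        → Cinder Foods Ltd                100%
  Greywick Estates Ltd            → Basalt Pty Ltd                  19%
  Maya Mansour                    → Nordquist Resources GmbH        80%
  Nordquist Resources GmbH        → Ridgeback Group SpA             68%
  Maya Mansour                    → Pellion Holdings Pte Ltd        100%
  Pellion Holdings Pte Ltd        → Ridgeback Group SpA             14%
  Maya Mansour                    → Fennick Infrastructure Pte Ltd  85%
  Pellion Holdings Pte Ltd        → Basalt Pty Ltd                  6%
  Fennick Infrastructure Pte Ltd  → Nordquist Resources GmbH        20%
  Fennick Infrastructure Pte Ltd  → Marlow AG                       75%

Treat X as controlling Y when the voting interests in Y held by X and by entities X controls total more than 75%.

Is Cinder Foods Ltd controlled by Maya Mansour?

Maya holds 85% of Fennick, so Maya controls Fennick.
Fennick and Maya together hold 20% + 80% = 100% of Nordquist, so Maya controls Nordquist.
Nordquist holds 100% of Cinder, so Maya controls Cinder.

Yes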